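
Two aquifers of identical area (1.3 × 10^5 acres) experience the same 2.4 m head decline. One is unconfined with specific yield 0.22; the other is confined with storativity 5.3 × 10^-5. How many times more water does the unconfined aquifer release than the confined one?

ΔV_u / ΔV_c ≈ 4150

A = 1.3 × 10^5 acres = 5.261 × 10^8 m²
Unconfined: ΔV_u = Sy × A × Δh = 0.22 × 5.261 × 10^8 × 2.4 = 2.778 × 10^8 m³
Confined: ΔV_c = S × A × Δh = 5.3 × 10^-5 × 5.261 × 10^8 × 2.4 = 66920 m³
Ratio = ΔV_u / ΔV_c = Sy / S = 0.22 / 5.3 × 10^-5 = 4151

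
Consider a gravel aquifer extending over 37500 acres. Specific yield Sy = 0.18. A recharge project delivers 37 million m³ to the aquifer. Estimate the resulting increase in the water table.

Δh ≈ 1.35 m

A = 37500 acres = 1.518 × 10^8 m²
ΔV = 37 million m³ = 3.7 × 10^7 m³
Δh = ΔV / (Sy × A) = 3.7 × 10^7 m³ / (0.18 × 1.518 × 10^8 m²) = 1.355 m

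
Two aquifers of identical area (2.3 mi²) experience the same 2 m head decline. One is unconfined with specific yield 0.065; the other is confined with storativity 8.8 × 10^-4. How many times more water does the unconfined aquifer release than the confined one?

A = 2.3 mi² = 5.957 × 10^6 m²
Unconfined: ΔV_u = Sy × A × Δh = 0.065 × 5.957 × 10^6 × 2 = 7.744 × 10^5 m³
Confined: ΔV_c = S × A × Δh = 8.8 × 10^-4 × 5.957 × 10^6 × 2 = 10480 m³
Ratio = ΔV_u / ΔV_c = Sy / S = 0.065 / 8.8 × 10^-4 = 73.86

ΔV_u / ΔV_c ≈ 73.9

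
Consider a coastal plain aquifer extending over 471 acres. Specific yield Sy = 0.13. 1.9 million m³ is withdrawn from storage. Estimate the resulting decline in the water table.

Δh ≈ 7.67 m

A = 471 acres = 1.906 × 10^6 m²
ΔV = 1.9 million m³ = 1.9 × 10^6 m³
Δh = ΔV / (Sy × A) = 1.9 × 10^6 m³ / (0.13 × 1.906 × 10^6 m²) = 7.668 m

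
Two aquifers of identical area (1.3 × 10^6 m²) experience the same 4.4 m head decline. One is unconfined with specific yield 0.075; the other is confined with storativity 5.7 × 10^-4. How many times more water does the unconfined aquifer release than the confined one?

Unconfined: ΔV_u = Sy × A × Δh = 0.075 × 1.3 × 10^6 × 4.4 = 4.29 × 10^5 m³
Confined: ΔV_c = S × A × Δh = 5.7 × 10^-4 × 1.3 × 10^6 × 4.4 = 3260 m³
Ratio = ΔV_u / ΔV_c = Sy / S = 0.075 / 5.7 × 10^-4 = 131.6

ΔV_u / ΔV_c ≈ 132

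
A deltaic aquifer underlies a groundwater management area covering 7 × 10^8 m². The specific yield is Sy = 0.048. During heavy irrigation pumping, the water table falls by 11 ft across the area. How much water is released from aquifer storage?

Δh = 11 ft = 3.353 m
ΔV = Sy × A × Δh = 0.048 × 7 × 10^8 m² × 3.353 m = 1.127 × 10^8 m³

ΔV ≈ 1.13 × 10^8 m³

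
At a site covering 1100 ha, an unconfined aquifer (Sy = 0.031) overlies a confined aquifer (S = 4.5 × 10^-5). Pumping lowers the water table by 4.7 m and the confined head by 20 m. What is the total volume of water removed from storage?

A = 1100 ha = 1.1 × 10^7 m²
Unconfined: ΔV_u = Sy × A × Δh_u = 0.031 × 1.1 × 10^7 × 4.7 = 1.603 × 10^6 m³
Confined: ΔV_c = S × A × Δh_c = 4.5 × 10^-5 × 1.1 × 10^7 × 20 = 9900 m³
Total ΔV = 1.603 × 10^6 + 9900 = 1.613 × 10^6 m³

ΔV ≈ 1.61 × 10^6 m³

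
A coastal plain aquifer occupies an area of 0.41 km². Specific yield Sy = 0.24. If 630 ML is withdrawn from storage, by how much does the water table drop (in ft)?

A = 0.41 km² = 4.1 × 10^5 m²
ΔV = 630 ML = 6.3 × 10^5 m³
Δh = ΔV / (Sy × A) = 6.3 × 10^5 m³ / (0.24 × 4.1 × 10^5 m²) = 6.402 m
Δh = 6.402 m = 21.01 ft

Δh ≈ 21 ft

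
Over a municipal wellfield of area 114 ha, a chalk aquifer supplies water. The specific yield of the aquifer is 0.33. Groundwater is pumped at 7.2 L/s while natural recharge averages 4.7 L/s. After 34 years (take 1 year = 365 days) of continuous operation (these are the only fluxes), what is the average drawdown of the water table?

A = 114 ha = 1.14 × 10^6 m²
Net abstraction = 7.2 − 4.7 = 2.5 L/s
Q_net = 2.5 L/s = 216 m³/d
t = 34 years = 12410 d
ΔV = Q × t = 216 m³/d × 12410 d = 2.681 × 10^6 m³
Δh = ΔV / (Sy × A) = 2.681 × 10^6 / (0.33 × 1.14 × 10^6) = 7.125 m

Δh ≈ 7.13 m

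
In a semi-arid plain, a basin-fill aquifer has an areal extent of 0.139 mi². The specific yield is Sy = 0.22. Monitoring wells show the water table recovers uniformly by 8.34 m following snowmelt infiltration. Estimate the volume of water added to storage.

A = 0.139 mi² = 3.6 × 10^5 m²
ΔV = Sy × A × Δh = 0.22 × 3.6 × 10^5 m² × 8.34 m = 6.605 × 10^5 m³

ΔV ≈ 6.61 × 10^5 m³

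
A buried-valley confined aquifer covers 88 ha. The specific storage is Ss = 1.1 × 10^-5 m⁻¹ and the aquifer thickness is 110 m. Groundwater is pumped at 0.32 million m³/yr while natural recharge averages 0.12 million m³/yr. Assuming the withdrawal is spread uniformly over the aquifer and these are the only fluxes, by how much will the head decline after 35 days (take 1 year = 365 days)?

S = Ss × b = 1.1 × 10^-5 m⁻¹ × 110 m = 1.21 × 10^-3
A = 88 ha = 8.8 × 10^5 m²
Net abstraction = 0.32 − 0.12 = 0.2 million m³/yr
Q_net = 0.2 million m³/yr = 547.9 m³/d
ΔV = Q × t = 547.9 m³/d × 35 d = 19180 m³
Δh = ΔV / (S × A) = 19180 / (0.00121 × 8.8 × 10^5) = 18.01 m

Δh ≈ 18 m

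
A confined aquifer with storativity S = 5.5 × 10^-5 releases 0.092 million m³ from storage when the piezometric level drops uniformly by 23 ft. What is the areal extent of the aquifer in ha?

Δh = 23 ft = 7.01 m
ΔV = 0.092 million m³ = 92000 m³
A = ΔV / (S × Δh) = 92000 / (5.5 × 10^-5 × 7.01) = 2.386 × 10^8 m²
A = 2.386 × 10^8 m² = 23860 ha

A ≈ 23900 ha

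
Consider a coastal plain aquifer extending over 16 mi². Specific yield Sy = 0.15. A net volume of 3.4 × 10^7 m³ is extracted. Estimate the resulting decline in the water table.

Δh ≈ 5.47 m

A = 16 mi² = 4.144 × 10^7 m²
Δh = ΔV / (Sy × A) = 3.4 × 10^7 m³ / (0.15 × 4.144 × 10^7 m²) = 5.47 m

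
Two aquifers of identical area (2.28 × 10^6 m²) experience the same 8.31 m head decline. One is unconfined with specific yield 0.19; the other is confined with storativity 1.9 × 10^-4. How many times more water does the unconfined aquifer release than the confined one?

Unconfined: ΔV_u = Sy × A × Δh = 0.19 × 2.28 × 10^6 × 8.31 = 3.6 × 10^6 m³
Confined: ΔV_c = S × A × Δh = 1.9 × 10^-4 × 2.28 × 10^6 × 8.31 = 3600 m³
Ratio = ΔV_u / ΔV_c = Sy / S = 0.19 / 1.9 × 10^-4 = 1000

ΔV_u / ΔV_c ≈ 1000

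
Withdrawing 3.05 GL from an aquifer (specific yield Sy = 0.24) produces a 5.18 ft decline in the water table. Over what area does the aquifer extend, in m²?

Δh = 5.18 ft = 1.579 m
ΔV = 3.05 GL = 3.05 × 10^6 m³
A = ΔV / (Sy × Δh) = 3.05 × 10^6 / (0.24 × 1.579) = 8.049 × 10^6 m²

A ≈ 8.05 × 10^6 m²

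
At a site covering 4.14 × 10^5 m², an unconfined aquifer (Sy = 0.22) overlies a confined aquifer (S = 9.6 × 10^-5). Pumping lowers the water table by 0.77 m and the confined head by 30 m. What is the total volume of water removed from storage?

Unconfined: ΔV_u = Sy × A × Δh_u = 0.22 × 4.14 × 10^5 × 0.77 = 70130 m³
Confined: ΔV_c = S × A × Δh_c = 9.6 × 10^-5 × 4.14 × 10^5 × 30 = 1192 m³
Total ΔV = 70130 + 1192 = 71320 m³

ΔV ≈ 71300 m³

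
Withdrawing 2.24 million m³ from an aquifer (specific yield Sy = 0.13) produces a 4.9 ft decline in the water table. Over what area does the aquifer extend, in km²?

Δh = 4.9 ft = 1.494 m
ΔV = 2.24 million m³ = 2.24 × 10^6 m³
A = ΔV / (Sy × Δh) = 2.24 × 10^6 / (0.13 × 1.494) = 1.154 × 10^7 m²
A = 1.154 × 10^7 m² = 11.54 km²

A ≈ 11.5 km²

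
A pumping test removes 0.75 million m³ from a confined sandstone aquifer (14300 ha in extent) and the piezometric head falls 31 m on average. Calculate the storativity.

A = 14300 ha = 1.43 × 10^8 m²
ΔV = 0.75 million m³ = 7.5 × 10^5 m³
S = ΔV / (A × Δh) = 7.5 × 10^5 m³ / (1.43 × 10^8 m² × 31 m) = 1.692 × 10^-4

S ≈ 1.7 × 10^-4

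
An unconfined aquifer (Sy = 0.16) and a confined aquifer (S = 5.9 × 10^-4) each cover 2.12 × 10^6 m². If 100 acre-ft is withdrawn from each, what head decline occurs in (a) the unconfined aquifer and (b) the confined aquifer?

Δh_u ≈ 0.364 m; Δh_c ≈ 98.6 m

ΔV = 100 acre-ft = 1.233 × 10^5 m³
Unconfined: Δh_u = ΔV/(Sy·A) = 1.233 × 10^5/(0.16 × 2.12 × 10^6) = 0.3636 m
Confined: Δh_c = ΔV/(S·A) = 1.233 × 10^5/(5.9 × 10^-4 × 2.12 × 10^6) = 98.62 m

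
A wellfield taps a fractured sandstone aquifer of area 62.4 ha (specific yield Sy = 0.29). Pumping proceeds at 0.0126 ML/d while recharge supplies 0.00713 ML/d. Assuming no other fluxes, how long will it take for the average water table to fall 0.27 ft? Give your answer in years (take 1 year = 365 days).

A = 62.4 ha = 6.24 × 10^5 m²
Δh = 0.27 ft = 0.0823 m
ΔV = Sy × A × Δh = 0.29 × 6.24 × 10^5 × 0.0823 = 14890 m³
Net withdrawal = 0.0126 − 0.00713 = 0.00547 ML/d = 5.47 m³/d
t = ΔV / Q = 14890 m³ / 5.47 m³/d = 2723 d
t = 2723 d ≈ 7.459 years

t ≈ 7.46 years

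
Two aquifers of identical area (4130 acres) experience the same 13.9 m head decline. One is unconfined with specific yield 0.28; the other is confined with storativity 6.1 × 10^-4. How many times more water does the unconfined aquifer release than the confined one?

A = 4130 acres = 1.671 × 10^7 m²
Unconfined: ΔV_u = Sy × A × Δh = 0.28 × 1.671 × 10^7 × 13.9 = 6.505 × 10^7 m³
Confined: ΔV_c = S × A × Δh = 6.1 × 10^-4 × 1.671 × 10^7 × 13.9 = 1.417 × 10^5 m³
Ratio = ΔV_u / ΔV_c = Sy / S = 0.28 / 6.1 × 10^-4 = 459

ΔV_u / ΔV_c ≈ 459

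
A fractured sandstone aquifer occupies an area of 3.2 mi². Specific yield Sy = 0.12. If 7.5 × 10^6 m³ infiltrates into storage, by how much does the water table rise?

Δh ≈ 7.54 m

A = 3.2 mi² = 8.288 × 10^6 m²
Δh = ΔV / (Sy × A) = 7.5 × 10^6 m³ / (0.12 × 8.288 × 10^6 m²) = 7.541 m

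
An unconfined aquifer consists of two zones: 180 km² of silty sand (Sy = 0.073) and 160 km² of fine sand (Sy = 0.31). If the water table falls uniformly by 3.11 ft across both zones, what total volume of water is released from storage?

ΔV ≈ 5.95 × 10^7 m³

A₁ = 180 km² = 1.8 × 10^8 m²; A₂ = 160 km² = 1.6 × 10^8 m²
Δh = 3.11 ft = 0.9479 m
ΔV₁ = 0.073 × 1.8 × 10^8 × 0.9479 = 1.246 × 10^7 m³
ΔV₂ = 0.31 × 1.6 × 10^8 × 0.9479 = 4.702 × 10^7 m³
ΔV = ΔV₁ + ΔV₂ = 5.947 × 10^7 m³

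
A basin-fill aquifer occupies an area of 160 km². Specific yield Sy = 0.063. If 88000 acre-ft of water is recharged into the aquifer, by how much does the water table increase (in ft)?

A = 160 km² = 1.6 × 10^8 m²
ΔV = 88000 acre-ft = 1.085 × 10^8 m³
Δh = ΔV / (Sy × A) = 1.085 × 10^8 m³ / (0.063 × 1.6 × 10^8 m²) = 10.77 m
Δh = 10.77 m = 35.33 ft

Δh ≈ 35.3 ft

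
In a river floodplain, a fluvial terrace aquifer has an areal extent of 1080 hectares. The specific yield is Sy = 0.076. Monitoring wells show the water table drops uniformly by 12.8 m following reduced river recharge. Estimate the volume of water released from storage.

A = 1080 hectares = 1.08 × 10^7 m²
ΔV = Sy × A × Δh = 0.076 × 1.08 × 10^7 m² × 12.8 m = 1.051 × 10^7 m³

ΔV ≈ 1.05 × 10^7 m³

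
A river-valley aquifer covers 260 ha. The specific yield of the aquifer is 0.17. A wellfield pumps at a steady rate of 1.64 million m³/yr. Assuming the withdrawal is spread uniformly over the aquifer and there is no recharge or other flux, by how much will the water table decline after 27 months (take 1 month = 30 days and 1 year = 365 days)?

Δh ≈ 8.23 m

A = 260 ha = 2.6 × 10^6 m²
Q = 1.64 million m³/yr = 4493 m³/d
t = 27 months = 810 d
ΔV = Q × t = 4493 m³/d × 810 d = 3.639 × 10^6 m³
Δh = ΔV / (Sy × A) = 3.639 × 10^6 / (0.17 × 2.6 × 10^6) = 8.234 m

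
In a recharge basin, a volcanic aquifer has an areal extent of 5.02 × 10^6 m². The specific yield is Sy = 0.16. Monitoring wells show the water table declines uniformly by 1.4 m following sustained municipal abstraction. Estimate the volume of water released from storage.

ΔV ≈ 1.12 × 10^6 m³

ΔV = Sy × A × Δh = 0.16 × 5.02 × 10^6 m² × 1.4 m = 1.124 × 10^6 m³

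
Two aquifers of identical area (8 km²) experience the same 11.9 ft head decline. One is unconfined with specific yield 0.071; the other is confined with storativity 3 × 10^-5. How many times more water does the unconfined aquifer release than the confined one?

ΔV_u / ΔV_c ≈ 2370

A = 8 km² = 8 × 10^6 m²
Δh = 11.9 ft = 3.627 m
Unconfined: ΔV_u = Sy × A × Δh = 0.071 × 8 × 10^6 × 3.627 = 2.06 × 10^6 m³
Confined: ΔV_c = S × A × Δh = 3 × 10^-5 × 8 × 10^6 × 3.627 = 870.5 m³
Ratio = ΔV_u / ΔV_c = Sy / S = 0.071 / 3 × 10^-5 = 2367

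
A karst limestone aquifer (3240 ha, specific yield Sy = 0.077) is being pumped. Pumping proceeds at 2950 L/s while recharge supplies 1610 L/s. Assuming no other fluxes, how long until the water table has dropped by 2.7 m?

t ≈ 58.2 days

A = 3240 ha = 3.24 × 10^7 m²
ΔV = Sy × A × Δh = 0.077 × 3.24 × 10^7 × 2.7 = 6.736 × 10^6 m³
Net withdrawal = 2950 − 1610 = 1340 L/s = 1.158 × 10^5 m³/d
t = ΔV / Q = 6.736 × 10^6 m³ / 1.158 × 10^5 m³/d = 58.18 d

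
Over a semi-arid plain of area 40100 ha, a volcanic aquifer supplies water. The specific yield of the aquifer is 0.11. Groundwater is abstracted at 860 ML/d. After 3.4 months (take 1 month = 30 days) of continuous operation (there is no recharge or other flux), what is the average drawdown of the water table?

Δh ≈ 1.99 m

A = 40100 ha = 4.01 × 10^8 m²
Q = 860 ML/d = 8.6 × 10^5 m³/d
t = 3.4 months = 102 d
ΔV = Q × t = 8.6 × 10^5 m³/d × 102 d = 8.772 × 10^7 m³
Δh = ΔV / (Sy × A) = 8.772 × 10^7 / (0.11 × 4.01 × 10^8) = 1.989 m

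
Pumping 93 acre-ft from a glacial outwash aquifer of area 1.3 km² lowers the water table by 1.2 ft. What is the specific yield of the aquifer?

A = 1.3 km² = 1.3 × 10^6 m²
Δh = 1.2 ft = 0.3658 m
ΔV = 93 acre-ft = 1.147 × 10^5 m³
Sy = ΔV / (A × Δh) = 1.147 × 10^5 m³ / (1.3 × 10^6 m² × 0.3658 m) = 0.2413

Sy ≈ 0.24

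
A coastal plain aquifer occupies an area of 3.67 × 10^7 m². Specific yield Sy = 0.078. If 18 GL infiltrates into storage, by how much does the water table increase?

ΔV = 18 GL = 1.8 × 10^7 m³
Δh = ΔV / (Sy × A) = 1.8 × 10^7 m³ / (0.078 × 3.67 × 10^7 m²) = 6.288 m

Δh ≈ 6.29 m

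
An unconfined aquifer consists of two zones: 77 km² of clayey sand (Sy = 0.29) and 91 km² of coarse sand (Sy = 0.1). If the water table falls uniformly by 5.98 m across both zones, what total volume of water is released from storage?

A₁ = 77 km² = 7.7 × 10^7 m²; A₂ = 91 km² = 9.1 × 10^7 m²
ΔV₁ = 0.29 × 7.7 × 10^7 × 5.98 = 1.335 × 10^8 m³
ΔV₂ = 0.1 × 9.1 × 10^7 × 5.98 = 5.442 × 10^7 m³
ΔV = ΔV₁ + ΔV₂ = 1.88 × 10^8 m³

ΔV ≈ 1.88 × 10^8 m³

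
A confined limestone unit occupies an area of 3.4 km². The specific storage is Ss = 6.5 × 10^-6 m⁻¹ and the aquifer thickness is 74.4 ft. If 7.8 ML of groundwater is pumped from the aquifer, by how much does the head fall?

Δh ≈ 15.6 m

b = 74.4 ft = 22.68 m
S = Ss × b = 6.5 × 10^-6 m⁻¹ × 22.68 m = 1.474 × 10^-4
A = 3.4 km² = 3.4 × 10^6 m²
ΔV = 7.8 ML = 7800 m³
Δh = ΔV / (S × A) = 7800 m³ / (1.474 × 10^-4 × 3.4 × 10^6 m²) = 15.56 m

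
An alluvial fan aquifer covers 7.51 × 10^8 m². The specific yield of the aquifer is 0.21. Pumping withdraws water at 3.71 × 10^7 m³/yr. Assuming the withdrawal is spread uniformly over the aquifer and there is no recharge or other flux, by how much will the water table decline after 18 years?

Q = 3.71 × 10^7 m³/yr = 1.016 × 10^5 m³/d
t = 18 years = 6570 d
ΔV = Q × t = 1.016 × 10^5 m³/d × 6570 d = 6.678 × 10^8 m³
Δh = ΔV / (Sy × A) = 6.678 × 10^8 / (0.21 × 7.51 × 10^8) = 4.234 m

Δh ≈ 4.23 m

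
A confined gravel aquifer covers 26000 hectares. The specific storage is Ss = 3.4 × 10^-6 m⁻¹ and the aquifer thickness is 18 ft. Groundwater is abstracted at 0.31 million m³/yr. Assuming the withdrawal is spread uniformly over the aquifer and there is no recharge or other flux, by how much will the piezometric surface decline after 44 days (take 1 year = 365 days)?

b = 18 ft = 5.486 m
S = Ss × b = 3.4 × 10^-6 m⁻¹ × 5.486 m = 1.865 × 10^-5
A = 26000 hectares = 2.6 × 10^8 m²
Q = 0.31 million m³/yr = 849.3 m³/d
ΔV = Q × t = 849.3 m³/d × 44 d = 37370 m³
Δh = ΔV / (S × A) = 37370 / (1.865 × 10^-5 × 2.6 × 10^8) = 7.705 m

Δh ≈ 7.71 m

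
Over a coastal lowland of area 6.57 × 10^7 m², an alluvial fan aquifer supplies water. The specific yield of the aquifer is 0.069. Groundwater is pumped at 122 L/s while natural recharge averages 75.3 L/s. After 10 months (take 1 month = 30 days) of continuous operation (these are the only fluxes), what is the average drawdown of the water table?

Net abstraction = 122 − 75.3 = 46.7 L/s
Q_net = 46.7 L/s = 4035 m³/d
t = 10 months = 300 d
ΔV = Q × t = 4035 m³/d × 300 d = 1.21 × 10^6 m³
Δh = ΔV / (Sy × A) = 1.21 × 10^6 / (0.069 × 6.57 × 10^7) = 0.267 m

Δh ≈ 0.267 m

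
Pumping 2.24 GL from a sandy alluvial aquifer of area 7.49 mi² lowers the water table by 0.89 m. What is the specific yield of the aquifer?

Sy ≈ 0.13

A = 7.49 mi² = 1.94 × 10^7 m²
ΔV = 2.24 GL = 2.24 × 10^6 m³
Sy = ΔV / (A × Δh) = 2.24 × 10^6 m³ / (1.94 × 10^7 m² × 0.89 m) = 0.1297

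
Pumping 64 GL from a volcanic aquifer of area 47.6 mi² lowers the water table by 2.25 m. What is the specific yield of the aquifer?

A = 47.6 mi² = 1.233 × 10^8 m²
ΔV = 64 GL = 6.4 × 10^7 m³
Sy = ΔV / (A × Δh) = 6.4 × 10^7 m³ / (1.233 × 10^8 m² × 2.25 m) = 0.2307

Sy ≈ 0.23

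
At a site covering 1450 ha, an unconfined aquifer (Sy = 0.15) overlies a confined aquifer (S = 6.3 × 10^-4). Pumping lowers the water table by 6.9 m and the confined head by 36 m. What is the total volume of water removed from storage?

ΔV ≈ 1.53 × 10^7 m³

A = 1450 ha = 1.45 × 10^7 m²
Unconfined: ΔV_u = Sy × A × Δh_u = 0.15 × 1.45 × 10^7 × 6.9 = 1.501 × 10^7 m³
Confined: ΔV_c = S × A × Δh_c = 6.3 × 10^-4 × 1.45 × 10^7 × 36 = 3.289 × 10^5 m³
Total ΔV = 1.501 × 10^7 + 3.289 × 10^5 = 1.534 × 10^7 m³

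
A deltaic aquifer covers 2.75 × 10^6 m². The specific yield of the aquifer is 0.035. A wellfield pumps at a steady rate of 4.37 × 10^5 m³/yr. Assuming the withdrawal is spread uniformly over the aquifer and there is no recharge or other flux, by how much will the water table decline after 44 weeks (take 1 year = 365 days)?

Δh ≈ 3.83 m

Q = 4.37 × 10^5 m³/yr = 1197 m³/d
t = 44 weeks = 308 d
ΔV = Q × t = 1197 m³/d × 308 d = 3.688 × 10^5 m³
Δh = ΔV / (Sy × A) = 3.688 × 10^5 / (0.035 × 2.75 × 10^6) = 3.831 m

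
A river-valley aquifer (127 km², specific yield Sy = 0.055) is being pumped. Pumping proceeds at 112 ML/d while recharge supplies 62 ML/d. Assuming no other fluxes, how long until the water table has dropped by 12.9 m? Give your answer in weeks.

t ≈ 257 weeks

A = 127 km² = 1.27 × 10^8 m²
ΔV = Sy × A × Δh = 0.055 × 1.27 × 10^8 × 12.9 = 9.011 × 10^7 m³
Net withdrawal = 112 − 62 = 50 ML/d = 50000 m³/d
t = ΔV / Q = 9.011 × 10^7 m³ / 50000 m³/d = 1802 d
t = 1802 d ≈ 257.4 weeks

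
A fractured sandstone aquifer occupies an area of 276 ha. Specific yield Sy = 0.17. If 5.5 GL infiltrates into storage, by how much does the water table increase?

A = 276 ha = 2.76 × 10^6 m²
ΔV = 5.5 GL = 5.5 × 10^6 m³
Δh = ΔV / (Sy × A) = 5.5 × 10^6 m³ / (0.17 × 2.76 × 10^6 m²) = 11.72 m

Δh ≈ 11.7 m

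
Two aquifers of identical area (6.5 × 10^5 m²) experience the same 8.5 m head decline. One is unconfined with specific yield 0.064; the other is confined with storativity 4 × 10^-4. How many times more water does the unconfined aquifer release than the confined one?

Unconfined: ΔV_u = Sy × A × Δh = 0.064 × 6.5 × 10^5 × 8.5 = 3.536 × 10^5 m³
Confined: ΔV_c = S × A × Δh = 4 × 10^-4 × 6.5 × 10^5 × 8.5 = 2210 m³
Ratio = ΔV_u / ΔV_c = Sy / S = 0.064 / 4 × 10^-4 = 160

ΔV_u / ΔV_c ≈ 160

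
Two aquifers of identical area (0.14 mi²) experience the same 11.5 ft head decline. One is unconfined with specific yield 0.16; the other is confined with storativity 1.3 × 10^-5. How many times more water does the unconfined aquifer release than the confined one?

ΔV_u / ΔV_c ≈ 12300

A = 0.14 mi² = 3.626 × 10^5 m²
Δh = 11.5 ft = 3.505 m
Unconfined: ΔV_u = Sy × A × Δh = 0.16 × 3.626 × 10^5 × 3.505 = 2.034 × 10^5 m³
Confined: ΔV_c = S × A × Δh = 1.3 × 10^-5 × 3.626 × 10^5 × 3.505 = 16.52 m³
Ratio = ΔV_u / ΔV_c = Sy / S = 0.16 / 1.3 × 10^-5 = 12310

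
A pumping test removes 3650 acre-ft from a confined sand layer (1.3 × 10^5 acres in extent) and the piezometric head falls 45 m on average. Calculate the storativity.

S ≈ 1.9 × 10^-4

A = 1.3 × 10^5 acres = 5.261 × 10^8 m²
ΔV = 3650 acre-ft = 4.502 × 10^6 m³
S = ΔV / (A × Δh) = 4.502 × 10^6 m³ / (5.261 × 10^8 m² × 45 m) = 1.902 × 10^-4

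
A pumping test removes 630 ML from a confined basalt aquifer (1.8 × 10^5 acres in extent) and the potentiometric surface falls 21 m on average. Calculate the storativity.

S ≈ 4.1 × 10^-5

A = 1.8 × 10^5 acres = 7.284 × 10^8 m²
ΔV = 630 ML = 6.3 × 10^5 m³
S = ΔV / (A × Δh) = 6.3 × 10^5 m³ / (7.284 × 10^8 m² × 21 m) = 4.118 × 10^-5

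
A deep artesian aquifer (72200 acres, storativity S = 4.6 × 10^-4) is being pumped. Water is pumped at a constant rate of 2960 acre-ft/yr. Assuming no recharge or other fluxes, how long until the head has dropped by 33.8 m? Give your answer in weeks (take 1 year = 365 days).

A = 72200 acres = 2.922 × 10^8 m²
ΔV = S × A × Δh = 4.6 × 10^-4 × 2.922 × 10^8 × 33.8 = 4.543 × 10^6 m³
Q = 2960 acre-ft/yr = 10000 m³/d
t = ΔV / Q = 4.543 × 10^6 m³ / 10000 m³/d = 454.1 d
t = 454.1 d ≈ 64.88 weeks

t ≈ 64.9 weeks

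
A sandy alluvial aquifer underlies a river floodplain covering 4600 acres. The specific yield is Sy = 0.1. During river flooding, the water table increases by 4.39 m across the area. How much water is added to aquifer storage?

ΔV ≈ 8.17 × 10^6 m³

A = 4600 acres = 1.862 × 10^7 m²
ΔV = Sy × A × Δh = 0.1 × 1.862 × 10^7 m² × 4.39 m = 8.172 × 10^6 m³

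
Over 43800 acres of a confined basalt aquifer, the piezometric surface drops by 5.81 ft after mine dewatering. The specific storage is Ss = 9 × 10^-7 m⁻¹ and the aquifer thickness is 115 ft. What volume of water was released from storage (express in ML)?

ΔV ≈ 9.9 ML

b = 115 ft = 35.05 m
S = Ss × b = 9 × 10^-7 m⁻¹ × 35.05 m = 3.155 × 10^-5
A = 43800 acres = 1.773 × 10^8 m²
Δh = 5.81 ft = 1.771 m
ΔV = S × A × Δh = 3.155 × 10^-5 × 1.773 × 10^8 m² × 1.771 m = 9902 m³
ΔV = 9902 m³ = 9.902 ML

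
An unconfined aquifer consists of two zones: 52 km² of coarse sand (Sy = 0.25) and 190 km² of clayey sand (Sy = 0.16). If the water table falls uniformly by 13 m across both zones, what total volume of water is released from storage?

A₁ = 52 km² = 5.2 × 10^7 m²; A₂ = 190 km² = 1.9 × 10^8 m²
ΔV₁ = 0.25 × 5.2 × 10^7 × 13 = 1.69 × 10^8 m³
ΔV₂ = 0.16 × 1.9 × 10^8 × 13 = 3.952 × 10^8 m³
ΔV = ΔV₁ + ΔV₂ = 5.642 × 10^8 m³

ΔV ≈ 5.64 × 10^8 m³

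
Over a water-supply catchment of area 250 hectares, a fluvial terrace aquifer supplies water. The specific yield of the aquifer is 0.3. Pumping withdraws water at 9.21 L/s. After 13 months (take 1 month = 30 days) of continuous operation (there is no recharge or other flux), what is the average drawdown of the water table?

A = 250 hectares = 2.5 × 10^6 m²
Q = 9.21 L/s = 795.7 m³/d
t = 13 months = 390 d
ΔV = Q × t = 795.7 m³/d × 390 d = 3.103 × 10^5 m³
Δh = ΔV / (Sy × A) = 3.103 × 10^5 / (0.3 × 2.5 × 10^6) = 0.4138 m

Δh ≈ 0.414 m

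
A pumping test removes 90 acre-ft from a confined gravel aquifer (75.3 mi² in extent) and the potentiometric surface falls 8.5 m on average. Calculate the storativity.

S ≈ 6.7 × 10^-5

A = 75.3 mi² = 1.95 × 10^8 m²
ΔV = 90 acre-ft = 1.11 × 10^5 m³
S = ΔV / (A × Δh) = 1.11 × 10^5 m³ / (1.95 × 10^8 m² × 8.5 m) = 6.697 × 10^-5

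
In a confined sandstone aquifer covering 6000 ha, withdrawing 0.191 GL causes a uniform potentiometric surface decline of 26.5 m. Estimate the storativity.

S ≈ 1.2 × 10^-4

A = 6000 ha = 6 × 10^7 m²
ΔV = 0.191 GL = 1.91 × 10^5 m³
S = ΔV / (A × Δh) = 1.91 × 10^5 m³ / (6 × 10^7 m² × 26.5 m) = 1.201 × 10^-4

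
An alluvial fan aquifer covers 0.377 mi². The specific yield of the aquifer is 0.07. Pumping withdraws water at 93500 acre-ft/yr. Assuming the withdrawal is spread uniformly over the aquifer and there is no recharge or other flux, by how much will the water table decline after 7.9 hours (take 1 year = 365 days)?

A = 0.377 mi² = 9.764 × 10^5 m²
Q = 93500 acre-ft/yr = 3.16 × 10^5 m³/d
t = 7.9 hours = 0.3292 d
ΔV = Q × t = 3.16 × 10^5 m³/d × 0.3292 d = 1.04 × 10^5 m³
Δh = ΔV / (Sy × A) = 1.04 × 10^5 / (0.07 × 9.764 × 10^5) = 1.522 m

Δh ≈ 1.52 m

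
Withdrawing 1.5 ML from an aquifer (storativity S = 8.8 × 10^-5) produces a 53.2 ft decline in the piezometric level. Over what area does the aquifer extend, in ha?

Δh = 53.2 ft = 16.22 m
ΔV = 1.5 ML = 1500 m³
A = ΔV / (S × Δh) = 1500 / (8.8 × 10^-5 × 16.22) = 1.051 × 10^6 m²
A = 1.051 × 10^6 m² = 105.1 ha

A ≈ 105 ha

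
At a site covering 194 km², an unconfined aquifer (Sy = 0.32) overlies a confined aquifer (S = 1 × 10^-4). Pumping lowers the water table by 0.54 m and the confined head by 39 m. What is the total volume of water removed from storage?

ΔV ≈ 3.43 × 10^7 m³

A = 194 km² = 1.94 × 10^8 m²
Unconfined: ΔV_u = Sy × A × Δh_u = 0.32 × 1.94 × 10^8 × 0.54 = 3.352 × 10^7 m³
Confined: ΔV_c = S × A × Δh_c = 1 × 10^-4 × 1.94 × 10^8 × 39 = 7.566 × 10^5 m³
Total ΔV = 3.352 × 10^7 + 7.566 × 10^5 = 3.428 × 10^7 m³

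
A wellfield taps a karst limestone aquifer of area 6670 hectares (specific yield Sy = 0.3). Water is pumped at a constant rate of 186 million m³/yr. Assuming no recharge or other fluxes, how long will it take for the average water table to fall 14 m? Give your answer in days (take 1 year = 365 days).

t ≈ 550 days

A = 6670 hectares = 6.67 × 10^7 m²
ΔV = Sy × A × Δh = 0.3 × 6.67 × 10^7 × 14 = 2.801 × 10^8 m³
Q = 186 million m³/yr = 5.096 × 10^5 m³/d
t = ΔV / Q = 2.801 × 10^8 m³ / 5.096 × 10^5 m³/d = 549.7 d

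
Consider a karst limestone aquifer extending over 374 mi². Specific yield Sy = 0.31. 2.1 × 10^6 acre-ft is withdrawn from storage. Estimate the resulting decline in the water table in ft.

A = 374 mi² = 9.687 × 10^8 m²
ΔV = 2.1 × 10^6 acre-ft = 2.59 × 10^9 m³
Δh = ΔV / (Sy × A) = 2.59 × 10^9 m³ / (0.31 × 9.687 × 10^8 m²) = 8.626 m
Δh = 8.626 m = 28.3 ft

Δh ≈ 28.3 ft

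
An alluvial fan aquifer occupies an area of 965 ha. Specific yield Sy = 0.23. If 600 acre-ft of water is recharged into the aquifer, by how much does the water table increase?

A = 965 ha = 9.65 × 10^6 m²
ΔV = 600 acre-ft = 7.401 × 10^5 m³
Δh = ΔV / (Sy × A) = 7.401 × 10^5 m³ / (0.23 × 9.65 × 10^6 m²) = 0.3334 m

Δh ≈ 0.333 m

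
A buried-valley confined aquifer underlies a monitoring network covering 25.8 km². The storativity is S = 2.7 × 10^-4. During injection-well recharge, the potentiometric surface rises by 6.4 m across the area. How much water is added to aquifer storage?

A = 25.8 km² = 2.58 × 10^7 m²
ΔV = S × A × Δh = 2.7 × 10^-4 × 2.58 × 10^7 m² × 6.4 m = 44580 m³

ΔV ≈ 44600 m³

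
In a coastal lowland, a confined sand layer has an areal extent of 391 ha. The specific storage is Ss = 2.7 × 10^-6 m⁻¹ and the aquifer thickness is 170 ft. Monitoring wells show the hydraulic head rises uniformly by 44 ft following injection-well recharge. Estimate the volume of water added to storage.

b = 170 ft = 51.82 m
S = Ss × b = 2.7 × 10^-6 m⁻¹ × 51.82 m = 1.399 × 10^-4
A = 391 ha = 3.91 × 10^6 m²
Δh = 44 ft = 13.41 m
ΔV = S × A × Δh = 1.399 × 10^-4 × 3.91 × 10^6 m² × 13.41 m = 7336 m³

ΔV ≈ 7340 m³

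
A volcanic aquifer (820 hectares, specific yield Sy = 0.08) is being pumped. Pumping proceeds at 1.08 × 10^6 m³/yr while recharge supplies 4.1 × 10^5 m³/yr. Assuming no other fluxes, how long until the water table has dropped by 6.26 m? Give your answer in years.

A = 820 hectares = 8.2 × 10^6 m²
ΔV = Sy × A × Δh = 0.08 × 8.2 × 10^6 × 6.26 = 4.107 × 10^6 m³
Net withdrawal = 1.08 × 10^6 − 4.1 × 10^5 = 6.7 × 10^5 m³/yr = 1836 m³/d
t = ΔV / Q = 4.107 × 10^6 m³ / 1836 m³/d = 2237 d
t = 2237 d ≈ 6.129 years

t ≈ 6.13 years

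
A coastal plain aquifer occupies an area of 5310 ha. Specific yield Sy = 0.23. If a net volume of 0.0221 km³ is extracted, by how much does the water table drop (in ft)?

Δh ≈ 5.94 ft

A = 5310 ha = 5.31 × 10^7 m²
ΔV = 0.0221 km³ = 2.21 × 10^7 m³
Δh = ΔV / (Sy × A) = 2.21 × 10^7 m³ / (0.23 × 5.31 × 10^7 m²) = 1.81 m
Δh = 1.81 m = 5.937 ft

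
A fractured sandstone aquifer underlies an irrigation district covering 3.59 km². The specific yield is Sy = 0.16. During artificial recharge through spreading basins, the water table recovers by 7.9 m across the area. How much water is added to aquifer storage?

A = 3.59 km² = 3.59 × 10^6 m²
ΔV = Sy × A × Δh = 0.16 × 3.59 × 10^6 m² × 7.9 m = 4.538 × 10^6 m³

ΔV ≈ 4.54 × 10^6 m³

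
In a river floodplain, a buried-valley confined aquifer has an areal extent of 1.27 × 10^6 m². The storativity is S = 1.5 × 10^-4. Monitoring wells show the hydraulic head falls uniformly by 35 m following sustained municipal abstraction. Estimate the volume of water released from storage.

ΔV = S × A × Δh = 1.5 × 10^-4 × 1.27 × 10^6 m² × 35 m = 6667 m³

ΔV ≈ 6670 m³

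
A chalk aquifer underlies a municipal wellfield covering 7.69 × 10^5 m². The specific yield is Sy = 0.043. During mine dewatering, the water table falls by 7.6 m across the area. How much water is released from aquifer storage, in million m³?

ΔV = Sy × A × Δh = 0.043 × 7.69 × 10^5 m² × 7.6 m = 2.513 × 10^5 m³
ΔV = 2.513 × 10^5 m³ = 0.2513 million m³

ΔV ≈ 0.251 million m³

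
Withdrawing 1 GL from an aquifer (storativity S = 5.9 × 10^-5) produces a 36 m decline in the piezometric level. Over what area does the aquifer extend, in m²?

A ≈ 4.71 × 10^8 m²

ΔV = 1 GL = 1 × 10^6 m³
A = ΔV / (S × Δh) = 1 × 10^6 / (5.9 × 10^-5 × 36) = 4.708 × 10^8 m²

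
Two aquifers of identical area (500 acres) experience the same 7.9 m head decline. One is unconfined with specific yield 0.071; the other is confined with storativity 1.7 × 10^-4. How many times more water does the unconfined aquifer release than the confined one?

A = 500 acres = 2.023 × 10^6 m²
Unconfined: ΔV_u = Sy × A × Δh = 0.071 × 2.023 × 10^6 × 7.9 = 1.135 × 10^6 m³
Confined: ΔV_c = S × A × Δh = 1.7 × 10^-4 × 2.023 × 10^6 × 7.9 = 2717 m³
Ratio = ΔV_u / ΔV_c = Sy / S = 0.071 / 1.7 × 10^-4 = 417.6

ΔV_u / ΔV_c ≈ 418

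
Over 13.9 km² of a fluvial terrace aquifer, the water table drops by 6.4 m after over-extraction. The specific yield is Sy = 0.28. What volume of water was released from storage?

A = 13.9 km² = 1.39 × 10^7 m²
ΔV = Sy × A × Δh = 0.28 × 1.39 × 10^7 m² × 6.4 m = 2.491 × 10^7 m³

ΔV ≈ 2.49 × 10^7 m³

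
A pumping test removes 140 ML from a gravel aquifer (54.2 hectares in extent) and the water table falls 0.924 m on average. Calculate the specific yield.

Sy ≈ 0.28

A = 54.2 hectares = 5.42 × 10^5 m²
ΔV = 140 ML = 1.4 × 10^5 m³
Sy = ΔV / (A × Δh) = 1.4 × 10^5 m³ / (5.42 × 10^5 m² × 0.924 m) = 0.2795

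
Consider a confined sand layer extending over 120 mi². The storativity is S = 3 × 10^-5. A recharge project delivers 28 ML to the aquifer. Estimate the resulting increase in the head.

A = 120 mi² = 3.108 × 10^8 m²
ΔV = 28 ML = 28000 m³
Δh = ΔV / (S × A) = 28000 m³ / (3 × 10^-5 × 3.108 × 10^8 m²) = 3.003 m

Δh ≈ 3 m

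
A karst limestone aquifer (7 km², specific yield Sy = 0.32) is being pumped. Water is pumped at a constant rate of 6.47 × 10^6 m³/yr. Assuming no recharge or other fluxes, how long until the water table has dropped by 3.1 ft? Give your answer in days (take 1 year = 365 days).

t ≈ 119 days

A = 7 km² = 7 × 10^6 m²
Δh = 3.1 ft = 0.9449 m
ΔV = Sy × A × Δh = 0.32 × 7 × 10^6 × 0.9449 = 2.117 × 10^6 m³
Q = 6.47 × 10^6 m³/yr = 17730 m³/d
t = ΔV / Q = 2.117 × 10^6 m³ / 17730 m³/d = 119.4 d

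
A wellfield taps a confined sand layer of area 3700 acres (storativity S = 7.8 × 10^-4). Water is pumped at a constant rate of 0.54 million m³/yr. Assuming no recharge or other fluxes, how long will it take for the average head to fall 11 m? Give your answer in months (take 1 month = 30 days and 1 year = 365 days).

A = 3700 acres = 1.497 × 10^7 m²
ΔV = S × A × Δh = 7.8 × 10^-4 × 1.497 × 10^7 × 11 = 1.285 × 10^5 m³
Q = 0.54 million m³/yr = 1479 m³/d
t = ΔV / Q = 1.285 × 10^5 m³ / 1479 m³/d = 86.84 d
t = 86.84 d ≈ 2.895 months

t ≈ 2.89 months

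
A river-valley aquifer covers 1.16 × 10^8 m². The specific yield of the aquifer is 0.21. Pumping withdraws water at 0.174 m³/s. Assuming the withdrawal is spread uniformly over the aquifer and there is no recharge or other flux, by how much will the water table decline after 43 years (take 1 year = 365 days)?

Δh ≈ 9.69 m

Q = 0.174 m³/s = 15030 m³/d
t = 43 years = 15700 d
ΔV = Q × t = 15030 m³/d × 15700 d = 2.36 × 10^8 m³
Δh = ΔV / (Sy × A) = 2.36 × 10^8 / (0.21 × 1.16 × 10^8) = 9.686 m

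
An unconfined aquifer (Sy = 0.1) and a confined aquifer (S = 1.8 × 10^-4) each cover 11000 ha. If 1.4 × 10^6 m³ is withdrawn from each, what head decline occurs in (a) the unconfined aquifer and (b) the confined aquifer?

Δh_u ≈ 0.127 m; Δh_c ≈ 70.7 m

A = 11000 ha = 1.1 × 10^8 m²
Unconfined: Δh_u = ΔV/(Sy·A) = 1.4 × 10^6/(0.1 × 1.1 × 10^8) = 0.1273 m
Confined: Δh_c = ΔV/(S·A) = 1.4 × 10^6/(1.8 × 10^-4 × 1.1 × 10^8) = 70.71 m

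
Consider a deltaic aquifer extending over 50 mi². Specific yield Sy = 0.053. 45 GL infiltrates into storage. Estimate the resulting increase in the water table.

Δh ≈ 6.56 m

A = 50 mi² = 1.295 × 10^8 m²
ΔV = 45 GL = 4.5 × 10^7 m³
Δh = ΔV / (Sy × A) = 4.5 × 10^7 m³ / (0.053 × 1.295 × 10^8 m²) = 6.556 m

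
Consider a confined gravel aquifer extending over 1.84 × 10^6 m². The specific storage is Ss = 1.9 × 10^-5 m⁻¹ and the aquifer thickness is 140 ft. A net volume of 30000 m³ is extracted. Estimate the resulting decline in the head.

Δh ≈ 20.1 m

b = 140 ft = 42.67 m
S = Ss × b = 1.9 × 10^-5 m⁻¹ × 42.67 m = 8.108 × 10^-4
Δh = ΔV / (S × A) = 30000 m³ / (8.108 × 10^-4 × 1.84 × 10^6 m²) = 20.11 m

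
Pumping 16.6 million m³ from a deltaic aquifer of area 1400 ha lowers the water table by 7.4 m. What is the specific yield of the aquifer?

A = 1400 ha = 1.4 × 10^7 m²
ΔV = 16.6 million m³ = 1.66 × 10^7 m³
Sy = ΔV / (A × Δh) = 1.66 × 10^7 m³ / (1.4 × 10^7 m² × 7.4 m) = 0.1602

Sy ≈ 0.16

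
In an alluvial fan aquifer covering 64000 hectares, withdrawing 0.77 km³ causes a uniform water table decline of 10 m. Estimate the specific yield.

Sy ≈ 0.12

A = 64000 hectares = 6.4 × 10^8 m²
ΔV = 0.77 km³ = 7.7 × 10^8 m³
Sy = ΔV / (A × Δh) = 7.7 × 10^8 m³ / (6.4 × 10^8 m² × 10 m) = 0.1203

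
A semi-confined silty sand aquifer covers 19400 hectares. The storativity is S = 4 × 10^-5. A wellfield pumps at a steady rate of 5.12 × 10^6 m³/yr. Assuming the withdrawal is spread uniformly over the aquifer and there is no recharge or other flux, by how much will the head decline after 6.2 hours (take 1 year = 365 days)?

Δh ≈ 0.467 m

A = 19400 hectares = 1.94 × 10^8 m²
Q = 5.12 × 10^6 m³/yr = 14030 m³/d
t = 6.2 hours = 0.2583 d
ΔV = Q × t = 14030 m³/d × 0.2583 d = 3624 m³
Δh = ΔV / (S × A) = 3624 / (4 × 10^-5 × 1.94 × 10^8) = 0.467 m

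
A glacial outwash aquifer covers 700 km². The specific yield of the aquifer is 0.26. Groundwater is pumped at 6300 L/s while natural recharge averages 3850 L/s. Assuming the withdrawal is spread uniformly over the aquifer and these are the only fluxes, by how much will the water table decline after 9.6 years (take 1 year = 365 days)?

A = 700 km² = 7 × 10^8 m²
Net abstraction = 6300 − 3850 = 2450 L/s
Q_net = 2450 L/s = 2.117 × 10^5 m³/d
t = 9.6 years = 3504 d
ΔV = Q × t = 2.117 × 10^5 m³/d × 3504 d = 7.417 × 10^8 m³
Δh = ΔV / (Sy × A) = 7.417 × 10^8 / (0.26 × 7 × 10^8) = 4.075 m

Δh ≈ 4.08 m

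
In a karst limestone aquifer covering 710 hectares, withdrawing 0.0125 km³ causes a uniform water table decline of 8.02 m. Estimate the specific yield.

A = 710 hectares = 7.1 × 10^6 m²
ΔV = 0.0125 km³ = 1.25 × 10^7 m³
Sy = ΔV / (A × Δh) = 1.25 × 10^7 m³ / (7.1 × 10^6 m² × 8.02 m) = 0.2195

Sy ≈ 0.22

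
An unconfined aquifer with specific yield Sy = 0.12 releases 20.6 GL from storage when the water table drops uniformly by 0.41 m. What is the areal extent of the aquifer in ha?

A ≈ 41900 ha

ΔV = 20.6 GL = 2.06 × 10^7 m³
A = ΔV / (Sy × Δh) = 2.06 × 10^7 / (0.12 × 0.41) = 4.187 × 10^8 m²
A = 4.187 × 10^8 m² = 41870 ha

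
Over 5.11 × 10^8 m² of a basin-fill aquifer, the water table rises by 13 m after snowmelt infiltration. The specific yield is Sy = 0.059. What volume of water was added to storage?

ΔV ≈ 3.92 × 10^8 m³

ΔV = Sy × A × Δh = 0.059 × 5.11 × 10^8 m² × 13 m = 3.919 × 10^8 m³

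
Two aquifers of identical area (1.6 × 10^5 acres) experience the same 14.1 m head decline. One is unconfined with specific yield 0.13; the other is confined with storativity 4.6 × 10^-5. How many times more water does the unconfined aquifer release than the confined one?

ΔV_u / ΔV_c ≈ 2830

A = 1.6 × 10^5 acres = 6.475 × 10^8 m²
Unconfined: ΔV_u = Sy × A × Δh = 0.13 × 6.475 × 10^8 × 14.1 = 1.187 × 10^9 m³
Confined: ΔV_c = S × A × Δh = 4.6 × 10^-5 × 6.475 × 10^8 × 14.1 = 4.2 × 10^5 m³
Ratio = ΔV_u / ΔV_c = Sy / S = 0.13 / 4.6 × 10^-5 = 2826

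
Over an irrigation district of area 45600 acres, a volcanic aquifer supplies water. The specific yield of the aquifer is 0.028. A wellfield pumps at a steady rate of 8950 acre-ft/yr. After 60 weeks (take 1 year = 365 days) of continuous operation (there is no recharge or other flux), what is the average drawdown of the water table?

Δh ≈ 2.46 m

A = 45600 acres = 1.845 × 10^8 m²
Q = 8950 acre-ft/yr = 30250 m³/d
t = 60 weeks = 420 d
ΔV = Q × t = 30250 m³/d × 420 d = 1.27 × 10^7 m³
Δh = ΔV / (Sy × A) = 1.27 × 10^7 / (0.028 × 1.845 × 10^8) = 2.459 m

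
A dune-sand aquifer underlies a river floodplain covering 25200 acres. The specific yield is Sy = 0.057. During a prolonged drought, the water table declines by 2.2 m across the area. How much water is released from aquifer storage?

ΔV ≈ 1.28 × 10^7 m³

A = 25200 acres = 1.02 × 10^8 m²
ΔV = Sy × A × Δh = 0.057 × 1.02 × 10^8 m² × 2.2 m = 1.279 × 10^7 m³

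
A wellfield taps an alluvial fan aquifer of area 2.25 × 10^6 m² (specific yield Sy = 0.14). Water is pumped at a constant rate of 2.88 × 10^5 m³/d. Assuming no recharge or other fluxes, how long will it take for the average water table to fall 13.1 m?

t ≈ 14.3 days

ΔV = Sy × A × Δh = 0.14 × 2.25 × 10^6 × 13.1 = 4.127 × 10^6 m³
t = ΔV / Q = 4.127 × 10^6 m³ / 2.88 × 10^5 m³/d = 14.33 d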